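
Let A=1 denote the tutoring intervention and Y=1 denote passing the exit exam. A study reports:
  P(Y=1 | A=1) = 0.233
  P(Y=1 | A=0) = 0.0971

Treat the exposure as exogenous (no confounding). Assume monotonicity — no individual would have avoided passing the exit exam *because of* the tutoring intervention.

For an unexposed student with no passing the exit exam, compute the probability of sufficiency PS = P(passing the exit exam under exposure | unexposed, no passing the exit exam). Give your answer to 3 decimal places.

PS ≈ 0.151

Let p₁ = 0.233, p₀ = 0.0971.
Under exogeneity and monotonicity, PS = (p₁ − p₀) / (1 − p₀).
PS = (0.233 − 0.0971) / (1 − 0.0971) = 0.1359 / 0.9029 ≈ 0.1505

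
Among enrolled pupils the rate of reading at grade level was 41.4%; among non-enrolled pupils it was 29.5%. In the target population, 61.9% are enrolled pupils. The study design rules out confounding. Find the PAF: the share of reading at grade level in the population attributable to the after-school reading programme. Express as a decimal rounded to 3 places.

p₁ = 0.414, p₀ = 0.295.
Overall risk P(Y=1) = π·p₁ + (1−π)·p₀ = 0.619×0.414 + 0.381×0.295 = 0.36866.
Under exogeneity, PAF = [P(Y=1) − p₀] / P(Y=1).
PAF = (0.36866 − 0.295) / 0.36866 ≈ 0.1998

PAF ≈ 0.200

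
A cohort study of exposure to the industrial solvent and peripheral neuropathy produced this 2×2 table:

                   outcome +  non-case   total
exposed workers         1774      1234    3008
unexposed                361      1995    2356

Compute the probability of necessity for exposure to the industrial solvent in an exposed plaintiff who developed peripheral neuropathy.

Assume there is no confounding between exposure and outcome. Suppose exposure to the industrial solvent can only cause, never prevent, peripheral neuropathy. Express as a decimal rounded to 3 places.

p₁ = P(outcome | exposed) = 1774/3008 = 0.58976
p₀ = P(outcome | unexposed) = 361/2356 = 0.15323
Under exogeneity and monotonicity, PN = (p₁ − p₀)/p₁.
PN = (0.58976 − 0.15323) / 0.58976 ≈ 0.7402

PN ≈ 0.740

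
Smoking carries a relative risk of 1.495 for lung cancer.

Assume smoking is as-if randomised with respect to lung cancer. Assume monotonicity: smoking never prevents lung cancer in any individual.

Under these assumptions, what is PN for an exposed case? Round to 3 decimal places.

PN ≈ 0.331

Under exogeneity and monotonicity, PN = (RR − 1) / RR = 1 − 1/RR.
PN = (1.495 − 1) / 1.495 = 0.495 / 1.495 ≈ 0.3311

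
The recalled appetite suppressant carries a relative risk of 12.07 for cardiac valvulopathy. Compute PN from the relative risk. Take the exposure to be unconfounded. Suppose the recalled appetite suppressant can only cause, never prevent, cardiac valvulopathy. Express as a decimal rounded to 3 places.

PN ≈ 0.917

Under exogeneity and monotonicity, PN = (RR − 1) / RR = 1 − 1/RR.
PN = (12.07 − 1) / 12.07 = 11.07 / 12.07 ≈ 0.9171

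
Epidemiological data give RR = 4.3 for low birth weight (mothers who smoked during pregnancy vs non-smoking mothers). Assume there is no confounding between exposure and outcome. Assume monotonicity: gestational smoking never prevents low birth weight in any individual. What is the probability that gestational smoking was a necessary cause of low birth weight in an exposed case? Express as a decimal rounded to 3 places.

Under exogeneity and monotonicity, PN = (RR − 1) / RR = 1 − 1/RR.
PN = (4.3 − 1) / 4.3 = 3.3 / 4.3 ≈ 0.7674

PN ≈ 0.767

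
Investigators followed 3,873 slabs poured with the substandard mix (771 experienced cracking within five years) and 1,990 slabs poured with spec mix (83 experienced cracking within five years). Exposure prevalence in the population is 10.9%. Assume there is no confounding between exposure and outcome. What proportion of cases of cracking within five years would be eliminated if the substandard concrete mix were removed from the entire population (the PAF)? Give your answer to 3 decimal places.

PAF ≈ 0.291

p₁ = P(outcome | exposed) = 771/3873 = 0.19907
p₀ = P(outcome | unexposed) = 83/1990 = 0.041709
Overall risk P(Y=1) = π·p₁ + (1−π)·p₀ = 0.109×0.19907 + 0.891×0.041709 = 0.058861.
Under exogeneity, PAF = [P(Y=1) − p₀] / P(Y=1).
PAF = (0.058861 − 0.041709) / 0.058861 ≈ 0.2914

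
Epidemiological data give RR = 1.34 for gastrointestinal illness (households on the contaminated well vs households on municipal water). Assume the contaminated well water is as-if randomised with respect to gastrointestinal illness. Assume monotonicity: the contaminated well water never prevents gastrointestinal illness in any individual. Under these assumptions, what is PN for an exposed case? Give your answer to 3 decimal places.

PN ≈ 0.254

Under exogeneity and monotonicity, PN = (RR − 1) / RR = 1 − 1/RR.
PN = (1.34 − 1) / 1.34 = 0.34 / 1.34 ≈ 0.2537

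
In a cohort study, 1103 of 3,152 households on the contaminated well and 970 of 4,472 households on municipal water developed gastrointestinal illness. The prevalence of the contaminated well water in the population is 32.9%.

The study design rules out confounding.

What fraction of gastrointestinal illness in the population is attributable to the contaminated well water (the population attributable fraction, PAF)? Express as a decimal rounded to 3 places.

p₁ = P(outcome | exposed) = 1103/3152 = 0.34994
p₀ = P(outcome | unexposed) = 970/4472 = 0.21691
Overall risk P(Y=1) = π·p₁ + (1−π)·p₀ = 0.329×0.34994 + 0.671×0.21691 = 0.26067.
Under exogeneity, PAF = [P(Y=1) − p₀] / P(Y=1).
PAF = (0.26067 − 0.21691) / 0.26067 ≈ 0.1679

PAF ≈ 0.168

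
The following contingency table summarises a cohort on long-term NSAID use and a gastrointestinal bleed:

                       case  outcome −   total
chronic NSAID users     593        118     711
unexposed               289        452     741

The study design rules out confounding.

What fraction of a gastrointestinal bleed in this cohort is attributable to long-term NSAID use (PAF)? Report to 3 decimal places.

PAF ≈ 0.358

p₁ = P(outcome | exposed) = 593/711 = 0.83404
p₀ = P(outcome | unexposed) = 289/741 = 0.39001
Exposure prevalence π = 711/1452 = 0.48967; overall risk P(Y=1) = 0.60744.
Under exogeneity, PAF = [P(Y=1) − p₀]/P(Y=1).
PAF = (0.60744 − 0.39001) / 0.60744 ≈ 0.3579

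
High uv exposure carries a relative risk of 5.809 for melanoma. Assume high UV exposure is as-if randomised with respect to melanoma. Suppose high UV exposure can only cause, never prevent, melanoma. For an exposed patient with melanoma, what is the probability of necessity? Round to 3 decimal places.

PN ≈ 0.828

Under exogeneity and monotonicity, PN = (RR − 1) / RR = 1 − 1/RR.
PN = (5.809 − 1) / 5.809 = 4.809 / 5.809 ≈ 0.8279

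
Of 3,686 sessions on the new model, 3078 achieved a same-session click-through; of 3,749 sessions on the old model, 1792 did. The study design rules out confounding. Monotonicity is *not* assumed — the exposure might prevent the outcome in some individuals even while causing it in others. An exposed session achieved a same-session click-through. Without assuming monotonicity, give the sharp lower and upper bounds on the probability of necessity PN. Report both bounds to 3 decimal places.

0.428 ≤ PN ≤ 0.625

p₁ = P(outcome | exposed) = 3078/3686 = 0.83505
p₀ = P(outcome | unexposed) = 1792/3749 = 0.47799
Under exogeneity alone the bounds on PN are max{0,(p₁−p₀)/p₁} ≤ PN ≤ min{1,(1−p₀)/p₁}.
  lower = (p₁ − p₀)/p₁ = 0.35706 / 0.83505 ≈ 0.4276
  upper = min{1, (1 − p₀)/p₁} = 0.52201 / 0.83505 ≈ 0.6251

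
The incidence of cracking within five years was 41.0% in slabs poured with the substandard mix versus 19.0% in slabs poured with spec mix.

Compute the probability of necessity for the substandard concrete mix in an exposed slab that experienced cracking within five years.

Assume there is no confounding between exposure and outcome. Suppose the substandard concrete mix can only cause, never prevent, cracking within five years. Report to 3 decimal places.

PN ≈ 0.537

p₁ = 0.41, p₀ = 0.19.
Under exogeneity and monotonicity, PN = (p₁ − p₀) / p₁.
PN = (0.41 − 0.19) / 0.41 = 0.22 / 0.41 ≈ 0.5366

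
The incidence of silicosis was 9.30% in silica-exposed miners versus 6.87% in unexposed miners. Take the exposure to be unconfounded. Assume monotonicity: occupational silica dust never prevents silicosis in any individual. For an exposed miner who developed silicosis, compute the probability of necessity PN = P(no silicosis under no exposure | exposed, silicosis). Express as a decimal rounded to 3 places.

p₁ = 0.093, p₀ = 0.0687.
Under exogeneity and monotonicity, PN = (p₁ − p₀) / p₁.
PN = (0.093 − 0.0687) / 0.093 = 0.0243 / 0.093 ≈ 0.2613

PN ≈ 0.261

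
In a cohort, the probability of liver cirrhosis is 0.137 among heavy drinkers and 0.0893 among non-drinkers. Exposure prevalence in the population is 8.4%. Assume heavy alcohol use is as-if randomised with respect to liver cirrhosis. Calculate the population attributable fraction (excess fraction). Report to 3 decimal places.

PAF ≈ 0.043

Let p₁ = 0.137, p₀ = 0.0893.
Overall risk P(Y=1) = π·p₁ + (1−π)·p₀ = 0.084×0.137 + 0.916×0.0893 = 0.093307.
Under exogeneity, PAF = [P(Y=1) − p₀] / P(Y=1).
PAF = (0.093307 − 0.0893) / 0.093307 ≈ 0.0429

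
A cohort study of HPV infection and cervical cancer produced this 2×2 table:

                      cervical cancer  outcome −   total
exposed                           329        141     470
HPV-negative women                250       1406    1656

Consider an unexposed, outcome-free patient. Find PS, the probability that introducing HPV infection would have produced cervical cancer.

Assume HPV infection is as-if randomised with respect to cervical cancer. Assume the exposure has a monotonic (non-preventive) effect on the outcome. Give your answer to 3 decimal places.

PS ≈ 0.647

p₁ = P(outcome | exposed) = 329/470 = 0.7
p₀ = P(outcome | unexposed) = 250/1656 = 0.15097
Under exogeneity and monotonicity, PS = (p₁ − p₀)/(1 − p₀).
PS = (0.7 − 0.15097) / 0.84903 ≈ 0.6467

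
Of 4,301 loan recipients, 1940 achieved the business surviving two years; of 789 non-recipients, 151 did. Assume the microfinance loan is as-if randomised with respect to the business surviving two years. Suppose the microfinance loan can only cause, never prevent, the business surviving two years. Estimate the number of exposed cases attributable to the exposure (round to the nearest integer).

about 1117 cases

p₁ = P(outcome | exposed) = 1940/4301 = 0.45106
p₀ = P(outcome | unexposed) = 151/789 = 0.19138
PN = (p₁ − p₀)/p₁ = (0.45106 − 0.19138) / 0.45106 ≈ 0.57571.
Attributable cases ≈ PN × (exposed cases) = 0.57571 × 1940 ≈ 1116.87.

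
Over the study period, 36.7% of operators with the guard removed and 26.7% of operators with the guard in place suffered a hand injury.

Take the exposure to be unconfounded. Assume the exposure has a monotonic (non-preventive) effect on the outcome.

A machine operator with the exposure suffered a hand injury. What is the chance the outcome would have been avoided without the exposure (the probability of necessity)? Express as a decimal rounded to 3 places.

p₁ = 0.367, p₀ = 0.267.
Under exogeneity and monotonicity, PN = (p₁ − p₀) / p₁.
PN = (0.367 − 0.267) / 0.367 = 0.1 / 0.367 ≈ 0.2725

PN ≈ 0.272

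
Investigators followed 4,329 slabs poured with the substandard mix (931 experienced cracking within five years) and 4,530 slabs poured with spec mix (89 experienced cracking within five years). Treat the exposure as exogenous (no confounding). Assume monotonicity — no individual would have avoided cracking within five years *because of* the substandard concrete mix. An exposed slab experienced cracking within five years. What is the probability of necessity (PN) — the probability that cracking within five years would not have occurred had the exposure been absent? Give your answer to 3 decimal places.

PN ≈ 0.909

p₁ = P(outcome | exposed) = 931/4329 = 0.21506
p₀ = P(outcome | unexposed) = 89/4530 = 0.019647
Under exogeneity and monotonicity, PN = (p₁ − p₀) / p₁.
PN = (0.21506 − 0.019647) / 0.21506 = 0.19541 / 0.21506 ≈ 0.9086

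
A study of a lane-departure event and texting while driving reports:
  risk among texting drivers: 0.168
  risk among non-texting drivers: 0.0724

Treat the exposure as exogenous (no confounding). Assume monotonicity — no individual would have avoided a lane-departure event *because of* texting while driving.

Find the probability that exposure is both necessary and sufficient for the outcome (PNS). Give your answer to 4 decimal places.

Let p₁ = 0.168, p₀ = 0.0724.
Under exogeneity and monotonicity, PNS = p₁ − p₀.
PNS = 0.168 − 0.0724 = 0.0956

PNS ≈ 0.0956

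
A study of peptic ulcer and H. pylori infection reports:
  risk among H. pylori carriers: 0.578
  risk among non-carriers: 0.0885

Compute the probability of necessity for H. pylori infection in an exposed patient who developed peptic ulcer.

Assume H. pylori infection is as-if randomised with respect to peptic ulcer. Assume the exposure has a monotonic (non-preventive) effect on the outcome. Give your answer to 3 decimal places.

PN ≈ 0.847

Let p₁ = 0.578, p₀ = 0.0885.
Under exogeneity and monotonicity, PN = (p₁ − p₀) / p₁.
PN = (0.578 − 0.0885) / 0.578 = 0.4895 / 0.578 ≈ 0.8469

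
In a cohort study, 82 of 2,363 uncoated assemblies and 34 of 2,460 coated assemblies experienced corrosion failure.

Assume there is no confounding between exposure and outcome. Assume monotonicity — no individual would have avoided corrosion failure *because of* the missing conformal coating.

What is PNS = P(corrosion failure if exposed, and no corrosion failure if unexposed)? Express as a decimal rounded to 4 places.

p₁ = P(outcome | exposed) = 82/2363 = 0.034702
p₀ = P(outcome | unexposed) = 34/2460 = 0.013821
Under exogeneity and monotonicity, PNS = p₁ − p₀.
PNS = 0.034702 − 0.013821 = 0.020881

PNS ≈ 0.0209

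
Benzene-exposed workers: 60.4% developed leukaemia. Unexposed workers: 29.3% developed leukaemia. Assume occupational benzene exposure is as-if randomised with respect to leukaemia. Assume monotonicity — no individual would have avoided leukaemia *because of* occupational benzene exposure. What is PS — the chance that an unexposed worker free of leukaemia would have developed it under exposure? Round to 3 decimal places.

PS ≈ 0.440

p₁ = 0.604, p₀ = 0.293.
Under exogeneity and monotonicity, PS = (p₁ − p₀) / (1 − p₀).
PS = (0.604 − 0.293) / (1 − 0.293) = 0.311 / 0.707 ≈ 0.4399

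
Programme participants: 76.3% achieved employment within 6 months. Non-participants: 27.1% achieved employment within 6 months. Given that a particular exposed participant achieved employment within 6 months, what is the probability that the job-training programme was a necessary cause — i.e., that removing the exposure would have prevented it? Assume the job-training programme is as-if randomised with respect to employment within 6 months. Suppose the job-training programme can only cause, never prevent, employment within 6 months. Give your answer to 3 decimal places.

PN ≈ 0.645

p₁ = 0.763, p₀ = 0.271.
Under exogeneity and monotonicity, PN = (p₁ − p₀) / p₁.
PN = (0.763 − 0.271) / 0.763 = 0.492 / 0.763 ≈ 0.6448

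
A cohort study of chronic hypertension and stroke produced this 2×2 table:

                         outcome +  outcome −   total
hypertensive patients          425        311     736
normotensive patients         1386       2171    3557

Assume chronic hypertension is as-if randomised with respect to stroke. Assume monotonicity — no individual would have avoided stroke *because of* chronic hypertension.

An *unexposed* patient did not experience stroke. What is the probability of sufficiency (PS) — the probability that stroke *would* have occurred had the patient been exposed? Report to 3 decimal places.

p₁ = P(outcome | exposed) = 425/736 = 0.57745
p₀ = P(outcome | unexposed) = 1386/3557 = 0.38965
Under exogeneity and monotonicity, PS = (p₁ − p₀)/(1 − p₀).
PS = (0.57745 − 0.38965) / 0.61035 ≈ 0.3077

PS ≈ 0.308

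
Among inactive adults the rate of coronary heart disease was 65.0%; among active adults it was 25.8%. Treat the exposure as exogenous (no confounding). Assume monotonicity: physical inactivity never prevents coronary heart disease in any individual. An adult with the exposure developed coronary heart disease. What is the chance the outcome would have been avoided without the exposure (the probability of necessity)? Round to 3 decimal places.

PN ≈ 0.603

p₁ = 0.65, p₀ = 0.258.
Under exogeneity and monotonicity, PN = (p₁ − p₀) / p₁.
PN = (0.65 − 0.258) / 0.65 = 0.392 / 0.65 ≈ 0.6031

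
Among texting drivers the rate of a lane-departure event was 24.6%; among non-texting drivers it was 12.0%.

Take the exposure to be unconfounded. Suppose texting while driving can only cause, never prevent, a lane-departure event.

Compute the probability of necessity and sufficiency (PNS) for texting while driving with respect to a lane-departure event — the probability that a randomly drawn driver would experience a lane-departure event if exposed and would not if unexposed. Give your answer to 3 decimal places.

p₁ = 0.246, p₀ = 0.12.
Under exogeneity and monotonicity, PNS = p₁ − p₀.
PNS = 0.246 − 0.12 = 0.126

PNS ≈ 0.126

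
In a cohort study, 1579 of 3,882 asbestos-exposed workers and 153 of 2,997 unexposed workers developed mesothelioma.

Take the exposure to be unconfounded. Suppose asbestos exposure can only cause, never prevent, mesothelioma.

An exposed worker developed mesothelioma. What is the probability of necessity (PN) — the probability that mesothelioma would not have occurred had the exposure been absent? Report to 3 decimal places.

p₁ = P(outcome | exposed) = 1579/3882 = 0.40675
p₀ = P(outcome | unexposed) = 153/2997 = 0.051051
Under exogeneity and monotonicity, PN = (p₁ − p₀) / p₁.
PN = (0.40675 − 0.051051) / 0.40675 = 0.3557 / 0.40675 ≈ 0.8745

PN ≈ 0.874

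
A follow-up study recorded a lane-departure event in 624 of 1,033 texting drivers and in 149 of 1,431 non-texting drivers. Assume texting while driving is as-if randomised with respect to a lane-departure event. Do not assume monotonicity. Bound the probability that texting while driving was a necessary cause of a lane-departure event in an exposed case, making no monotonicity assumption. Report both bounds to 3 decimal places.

p₁ = P(outcome | exposed) = 624/1033 = 0.60407
p₀ = P(outcome | unexposed) = 149/1431 = 0.10412
Under exogeneity alone the bounds on PN are max{0,(p₁−p₀)/p₁} ≤ PN ≤ min{1,(1−p₀)/p₁}.
  lower = (p₁ − p₀)/p₁ = 0.49994 / 0.60407 ≈ 0.8276
  upper = min{1, (1 − p₀)/p₁} = 0.89588 / 0.60407 ≈ 1.4831 → capped at 1

0.828 ≤ PN ≤ 1.000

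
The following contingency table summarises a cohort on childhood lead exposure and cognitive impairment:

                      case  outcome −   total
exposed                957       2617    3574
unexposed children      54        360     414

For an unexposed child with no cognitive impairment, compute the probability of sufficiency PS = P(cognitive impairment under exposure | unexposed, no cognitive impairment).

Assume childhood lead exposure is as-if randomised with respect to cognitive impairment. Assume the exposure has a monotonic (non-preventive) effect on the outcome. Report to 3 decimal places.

PS ≈ 0.158

p₁ = P(outcome | exposed) = 957/3574 = 0.26777
p₀ = P(outcome | unexposed) = 54/414 = 0.13043
Under exogeneity and monotonicity, PS = (p₁ − p₀)/(1 − p₀).
PS = (0.26777 − 0.13043) / 0.86957 ≈ 0.1579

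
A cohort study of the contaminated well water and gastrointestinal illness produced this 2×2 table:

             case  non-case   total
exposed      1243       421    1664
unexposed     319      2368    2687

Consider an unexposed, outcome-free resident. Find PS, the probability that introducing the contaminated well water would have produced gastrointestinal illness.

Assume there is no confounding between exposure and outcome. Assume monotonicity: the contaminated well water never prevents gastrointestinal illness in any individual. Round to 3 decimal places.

PS ≈ 0.713

p₁ = P(outcome | exposed) = 1243/1664 = 0.747
p₀ = P(outcome | unexposed) = 319/2687 = 0.11872
Under exogeneity and monotonicity, PS = (p₁ − p₀)/(1 − p₀).
PS = (0.747 − 0.11872) / 0.88128 ≈ 0.7129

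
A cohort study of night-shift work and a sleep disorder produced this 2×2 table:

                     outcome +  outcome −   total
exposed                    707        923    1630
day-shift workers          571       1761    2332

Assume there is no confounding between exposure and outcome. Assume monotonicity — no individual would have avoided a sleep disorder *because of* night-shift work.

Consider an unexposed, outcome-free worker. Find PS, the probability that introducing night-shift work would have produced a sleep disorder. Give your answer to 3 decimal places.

p₁ = P(outcome | exposed) = 707/1630 = 0.43374
p₀ = P(outcome | unexposed) = 571/2332 = 0.24485
Under exogeneity and monotonicity, PS = (p₁ − p₀) / (1 − p₀).
PS = (0.43374 − 0.24485) / (1 − 0.24485) = 0.18889 / 0.75515 ≈ 0.2501

PS ≈ 0.250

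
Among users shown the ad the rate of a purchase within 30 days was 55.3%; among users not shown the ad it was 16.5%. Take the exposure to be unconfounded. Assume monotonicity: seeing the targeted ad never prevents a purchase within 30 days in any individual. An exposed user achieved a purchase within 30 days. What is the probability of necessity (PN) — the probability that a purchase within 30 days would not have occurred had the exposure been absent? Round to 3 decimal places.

PN ≈ 0.702

p₁ = 0.553, p₀ = 0.165.
Under exogeneity and monotonicity, PN = (p₁ − p₀) / p₁.
PN = (0.553 − 0.165) / 0.553 = 0.388 / 0.553 ≈ 0.7016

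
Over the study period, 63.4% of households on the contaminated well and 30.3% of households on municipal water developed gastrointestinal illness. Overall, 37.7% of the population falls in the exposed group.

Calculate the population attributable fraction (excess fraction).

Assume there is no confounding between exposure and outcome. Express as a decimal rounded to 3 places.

PAF ≈ 0.292

p₁ = 0.634, p₀ = 0.303.
Overall risk P(Y=1) = π·p₁ + (1−π)·p₀ = 0.377×0.634 + 0.623×0.303 = 0.42779.
Under exogeneity, PAF = [P(Y=1) − p₀] / P(Y=1).
PAF = (0.42779 − 0.303) / 0.42779 ≈ 0.2917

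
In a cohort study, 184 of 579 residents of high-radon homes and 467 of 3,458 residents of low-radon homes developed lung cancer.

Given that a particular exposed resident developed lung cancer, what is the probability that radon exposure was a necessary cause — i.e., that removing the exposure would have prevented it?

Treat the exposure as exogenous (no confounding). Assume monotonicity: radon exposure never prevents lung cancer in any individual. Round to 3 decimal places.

p₁ = P(outcome | exposed) = 184/579 = 0.31779
p₀ = P(outcome | unexposed) = 467/3458 = 0.13505
Under exogeneity and monotonicity, PN = (p₁ − p₀) / p₁.
PN = (0.31779 − 0.13505) / 0.31779 = 0.18274 / 0.31779 ≈ 0.5750

PN ≈ 0.575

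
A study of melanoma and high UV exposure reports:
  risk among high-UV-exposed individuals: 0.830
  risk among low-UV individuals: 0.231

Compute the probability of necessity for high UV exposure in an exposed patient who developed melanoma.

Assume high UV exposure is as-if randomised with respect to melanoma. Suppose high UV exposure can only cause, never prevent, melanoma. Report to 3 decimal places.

PN ≈ 0.722

Let p₁ = 0.83, p₀ = 0.231.
Under exogeneity and monotonicity, PN = (p₁ − p₀) / p₁.
PN = (0.83 − 0.231) / 0.83 = 0.599 / 0.83 ≈ 0.7217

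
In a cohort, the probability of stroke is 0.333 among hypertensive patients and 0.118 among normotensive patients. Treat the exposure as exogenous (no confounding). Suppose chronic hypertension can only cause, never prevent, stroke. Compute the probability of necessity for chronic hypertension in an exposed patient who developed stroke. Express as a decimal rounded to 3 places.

PN ≈ 0.646

Let p₁ = 0.333, p₀ = 0.118.
Under exogeneity and monotonicity, PN = (p₁ − p₀) / p₁.
PN = (0.333 − 0.118) / 0.333 = 0.215 / 0.333 ≈ 0.6456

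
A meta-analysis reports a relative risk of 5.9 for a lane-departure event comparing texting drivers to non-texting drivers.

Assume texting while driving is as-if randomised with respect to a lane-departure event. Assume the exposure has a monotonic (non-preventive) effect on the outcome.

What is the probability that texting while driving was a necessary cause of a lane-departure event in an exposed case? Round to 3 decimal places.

PN ≈ 0.831

Under exogeneity and monotonicity, PN = (RR − 1) / RR = 1 − 1/RR.
PN = (5.9 − 1) / 5.9 = 4.9 / 5.9 ≈ 0.8305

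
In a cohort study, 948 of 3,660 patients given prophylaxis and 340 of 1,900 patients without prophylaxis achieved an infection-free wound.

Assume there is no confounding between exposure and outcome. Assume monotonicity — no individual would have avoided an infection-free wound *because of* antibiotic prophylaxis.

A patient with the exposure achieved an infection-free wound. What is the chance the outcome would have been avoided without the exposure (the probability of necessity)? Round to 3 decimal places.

PN ≈ 0.309

p₁ = P(outcome | exposed) = 948/3660 = 0.25902
p₀ = P(outcome | unexposed) = 340/1900 = 0.17895
Under exogeneity and monotonicity, PN = (p₁ − p₀) / p₁.
PN = (0.25902 − 0.17895) / 0.25902 = 0.080069 / 0.25902 ≈ 0.3091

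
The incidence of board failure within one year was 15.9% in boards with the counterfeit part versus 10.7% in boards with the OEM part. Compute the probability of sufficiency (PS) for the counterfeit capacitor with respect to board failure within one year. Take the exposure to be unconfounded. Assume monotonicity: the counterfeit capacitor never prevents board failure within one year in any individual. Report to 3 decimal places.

p₁ = 0.159, p₀ = 0.107.
Under exogeneity and monotonicity, PS = (p₁ − p₀) / (1 − p₀).
PS = (0.159 − 0.107) / (1 − 0.107) = 0.052 / 0.893 ≈ 0.0582

PS ≈ 0.058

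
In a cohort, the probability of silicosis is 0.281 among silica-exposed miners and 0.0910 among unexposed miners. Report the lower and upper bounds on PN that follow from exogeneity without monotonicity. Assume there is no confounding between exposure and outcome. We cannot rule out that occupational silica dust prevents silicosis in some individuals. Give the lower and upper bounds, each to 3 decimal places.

Let p₁ = 0.281, p₀ = 0.091.
Under exogeneity alone the bounds on PN are max{0,(p₁−p₀)/p₁} ≤ PN ≤ min{1,(1−p₀)/p₁}.
  lower = (p₁ − p₀)/p₁ = 0.19 / 0.281 ≈ 0.6762
  upper = min{1, (1 − p₀)/p₁} = 0.909 / 0.281 ≈ 3.2349 → capped at 1

0.676 ≤ PN ≤ 1.000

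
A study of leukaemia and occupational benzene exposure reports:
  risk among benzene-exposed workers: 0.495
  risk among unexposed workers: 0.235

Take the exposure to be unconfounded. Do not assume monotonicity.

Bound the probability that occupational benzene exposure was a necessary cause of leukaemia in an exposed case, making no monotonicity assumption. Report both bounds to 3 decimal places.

Let p₁ = 0.495, p₀ = 0.235.
Under exogeneity alone the bounds on PN are max{0,(p₁−p₀)/p₁} ≤ PN ≤ min{1,(1−p₀)/p₁}.
  lower = (p₁ − p₀)/p₁ = 0.26 / 0.495 ≈ 0.5253
  upper = min{1, (1 − p₀)/p₁} = 0.765 / 0.495 ≈ 1.5455 → capped at 1

0.525 ≤ PN ≤ 1.000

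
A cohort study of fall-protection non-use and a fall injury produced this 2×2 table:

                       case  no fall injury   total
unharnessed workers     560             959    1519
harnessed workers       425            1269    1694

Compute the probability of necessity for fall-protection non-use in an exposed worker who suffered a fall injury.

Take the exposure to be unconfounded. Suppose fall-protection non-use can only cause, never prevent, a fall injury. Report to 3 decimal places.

PN ≈ 0.319

p₁ = P(outcome | exposed) = 560/1519 = 0.36866
p₀ = P(outcome | unexposed) = 425/1694 = 0.25089
Under exogeneity and monotonicity, PN = (p₁ − p₀)/p₁.
PN = (0.36866 − 0.25089) / 0.36866 ≈ 0.3195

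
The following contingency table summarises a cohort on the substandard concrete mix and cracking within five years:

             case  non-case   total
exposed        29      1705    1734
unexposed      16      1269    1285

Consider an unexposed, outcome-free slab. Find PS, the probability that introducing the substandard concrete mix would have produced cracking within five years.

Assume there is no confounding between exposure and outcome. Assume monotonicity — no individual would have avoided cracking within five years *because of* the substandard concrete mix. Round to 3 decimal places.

PS ≈ 0.004

p₁ = P(outcome | exposed) = 29/1734 = 0.016724
p₀ = P(outcome | unexposed) = 16/1285 = 0.012451
Under exogeneity and monotonicity, PS = (p₁ − p₀)/(1 − p₀).
PS = (0.016724 − 0.012451) / 0.98755 ≈ 0.0043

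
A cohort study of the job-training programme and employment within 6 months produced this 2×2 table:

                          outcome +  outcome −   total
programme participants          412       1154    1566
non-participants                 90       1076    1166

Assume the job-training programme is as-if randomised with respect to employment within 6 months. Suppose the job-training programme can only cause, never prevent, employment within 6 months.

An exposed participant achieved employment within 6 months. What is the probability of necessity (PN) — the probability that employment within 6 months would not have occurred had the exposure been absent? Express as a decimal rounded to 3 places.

p₁ = P(outcome | exposed) = 412/1566 = 0.26309
p₀ = P(outcome | unexposed) = 90/1166 = 0.077187
Under exogeneity and monotonicity, PN = (p₁ − p₀)/p₁.
PN = (0.26309 − 0.077187) / 0.26309 ≈ 0.7066

PN ≈ 0.707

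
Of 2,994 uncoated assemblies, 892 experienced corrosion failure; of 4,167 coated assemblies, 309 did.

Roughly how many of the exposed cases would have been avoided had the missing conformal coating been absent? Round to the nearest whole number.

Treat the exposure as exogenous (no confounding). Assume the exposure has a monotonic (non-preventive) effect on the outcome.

about 670 cases

p₁ = P(outcome | exposed) = 892/2994 = 0.29793
p₀ = P(outcome | unexposed) = 309/4167 = 0.074154
PN = (p₁ − p₀)/p₁ = (0.29793 − 0.074154) / 0.29793 ≈ 0.75110.
Attributable cases ≈ PN × (exposed cases) = 0.75110 × 892 ≈ 669.98.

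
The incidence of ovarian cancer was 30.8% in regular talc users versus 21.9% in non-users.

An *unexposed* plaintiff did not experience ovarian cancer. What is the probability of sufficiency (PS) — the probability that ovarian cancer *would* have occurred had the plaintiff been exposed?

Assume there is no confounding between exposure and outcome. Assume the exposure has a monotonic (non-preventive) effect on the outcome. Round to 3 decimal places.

PS ≈ 0.114

p₁ = 0.308, p₀ = 0.219.
Under exogeneity and monotonicity, PS = (p₁ − p₀) / (1 − p₀).
PS = (0.308 − 0.219) / (1 − 0.219) = 0.089 / 0.781 ≈ 0.1140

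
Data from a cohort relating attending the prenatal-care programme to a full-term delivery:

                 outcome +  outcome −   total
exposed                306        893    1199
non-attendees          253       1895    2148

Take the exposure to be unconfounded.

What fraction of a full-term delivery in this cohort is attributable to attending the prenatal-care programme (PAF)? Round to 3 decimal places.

PAF ≈ 0.295

p₁ = P(outcome | exposed) = 306/1199 = 0.25521
p₀ = P(outcome | unexposed) = 253/2148 = 0.11778
Exposure prevalence π = 1199/3347 = 0.35823; overall risk P(Y=1) = 0.16702.
Under exogeneity, PAF = [P(Y=1) − p₀]/P(Y=1).
PAF = (0.16702 − 0.11778) / 0.16702 ≈ 0.2948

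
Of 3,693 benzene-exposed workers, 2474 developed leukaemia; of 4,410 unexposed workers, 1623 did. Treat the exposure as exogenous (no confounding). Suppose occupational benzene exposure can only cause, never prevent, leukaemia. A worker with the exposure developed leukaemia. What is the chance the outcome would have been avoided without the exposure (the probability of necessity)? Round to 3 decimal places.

PN ≈ 0.451

p₁ = P(outcome | exposed) = 2474/3693 = 0.66992
p₀ = P(outcome | unexposed) = 1623/4410 = 0.36803
Under exogeneity and monotonicity, PN = (p₁ − p₀) / p₁.
PN = (0.66992 − 0.36803) / 0.66992 = 0.30189 / 0.66992 ≈ 0.4506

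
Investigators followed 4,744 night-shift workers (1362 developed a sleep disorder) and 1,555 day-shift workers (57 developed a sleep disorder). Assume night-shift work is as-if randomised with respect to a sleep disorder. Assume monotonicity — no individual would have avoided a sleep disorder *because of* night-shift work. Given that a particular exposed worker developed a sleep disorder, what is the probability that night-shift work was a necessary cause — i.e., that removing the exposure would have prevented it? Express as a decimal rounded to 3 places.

PN ≈ 0.872

p₁ = P(outcome | exposed) = 1362/4744 = 0.2871
p₀ = P(outcome | unexposed) = 57/1555 = 0.036656
Under exogeneity and monotonicity, PN = (p₁ − p₀) / p₁.
PN = (0.2871 − 0.036656) / 0.2871 = 0.25044 / 0.2871 ≈ 0.8723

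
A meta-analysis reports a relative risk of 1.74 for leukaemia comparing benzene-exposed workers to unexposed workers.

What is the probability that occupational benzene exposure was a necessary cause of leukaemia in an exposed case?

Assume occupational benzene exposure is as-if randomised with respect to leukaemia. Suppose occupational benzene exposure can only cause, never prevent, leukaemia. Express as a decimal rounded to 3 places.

Under exogeneity and monotonicity, PN = (RR − 1) / RR = 1 − 1/RR.
PN = (1.74 − 1) / 1.74 = 0.74 / 1.74 ≈ 0.4253

PN ≈ 0.425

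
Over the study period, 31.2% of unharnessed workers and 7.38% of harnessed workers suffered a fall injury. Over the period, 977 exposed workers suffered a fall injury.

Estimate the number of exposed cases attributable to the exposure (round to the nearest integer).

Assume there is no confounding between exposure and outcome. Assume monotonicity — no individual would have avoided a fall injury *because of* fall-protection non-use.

about 746 cases

p₁ = 0.312, p₀ = 0.0738.
PN = (p₁ − p₀)/p₁ = (0.312 − 0.0738) / 0.312 ≈ 0.76346.
Attributable cases ≈ PN × (exposed cases) = 0.76346 × 977 ≈ 745.90.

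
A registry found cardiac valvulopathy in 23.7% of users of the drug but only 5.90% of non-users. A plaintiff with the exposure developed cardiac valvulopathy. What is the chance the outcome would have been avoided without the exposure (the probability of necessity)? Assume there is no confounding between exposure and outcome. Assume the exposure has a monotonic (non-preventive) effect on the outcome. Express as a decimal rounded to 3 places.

p₁ = 0.237, p₀ = 0.059.
Under exogeneity and monotonicity, PN = (p₁ − p₀) / p₁.
PN = (0.237 − 0.059) / 0.237 = 0.178 / 0.237 ≈ 0.7511

PN ≈ 0.751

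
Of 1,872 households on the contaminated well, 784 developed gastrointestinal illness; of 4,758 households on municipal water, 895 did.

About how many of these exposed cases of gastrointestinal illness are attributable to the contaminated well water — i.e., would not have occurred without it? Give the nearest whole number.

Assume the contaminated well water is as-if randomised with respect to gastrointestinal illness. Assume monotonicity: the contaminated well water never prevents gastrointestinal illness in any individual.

about 432 cases

p₁ = P(outcome | exposed) = 784/1872 = 0.4188
p₀ = P(outcome | unexposed) = 895/4758 = 0.1881
PN = (p₁ − p₀)/p₁ = (0.4188 − 0.1881) / 0.4188 ≈ 0.55085.
Attributable cases ≈ PN × (exposed cases) = 0.55085 × 784 ≈ 431.87.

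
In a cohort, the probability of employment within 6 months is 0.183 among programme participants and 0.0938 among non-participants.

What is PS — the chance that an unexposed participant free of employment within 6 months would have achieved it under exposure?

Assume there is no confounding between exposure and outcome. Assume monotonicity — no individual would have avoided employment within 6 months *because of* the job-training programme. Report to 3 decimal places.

Let p₁ = 0.183, p₀ = 0.0938.
Under exogeneity and monotonicity, PS = (p₁ − p₀) / (1 − p₀).
PS = (0.183 − 0.0938) / (1 − 0.0938) = 0.0892 / 0.9062 ≈ 0.0984

PS ≈ 0.098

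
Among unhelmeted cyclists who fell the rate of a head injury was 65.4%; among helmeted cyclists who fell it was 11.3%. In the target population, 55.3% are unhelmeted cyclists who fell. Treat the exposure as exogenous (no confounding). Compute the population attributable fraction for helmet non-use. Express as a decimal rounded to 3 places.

p₁ = 0.654, p₀ = 0.113.
Overall risk P(Y=1) = π·p₁ + (1−π)·p₀ = 0.553×0.654 + 0.447×0.113 = 0.41217.
Under exogeneity, PAF = [P(Y=1) − p₀] / P(Y=1).
PAF = (0.41217 − 0.113) / 0.41217 ≈ 0.7258

PAF ≈ 0.726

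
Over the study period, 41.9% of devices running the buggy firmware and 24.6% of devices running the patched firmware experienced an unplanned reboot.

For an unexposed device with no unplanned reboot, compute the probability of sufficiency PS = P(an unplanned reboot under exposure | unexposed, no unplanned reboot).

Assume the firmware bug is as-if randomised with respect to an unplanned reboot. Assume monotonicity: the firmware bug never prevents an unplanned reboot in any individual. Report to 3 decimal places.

p₁ = 0.419, p₀ = 0.246.
Under exogeneity and monotonicity, PS = (p₁ − p₀) / (1 − p₀).
PS = (0.419 − 0.246) / (1 − 0.246) = 0.173 / 0.754 ≈ 0.2294

PS ≈ 0.229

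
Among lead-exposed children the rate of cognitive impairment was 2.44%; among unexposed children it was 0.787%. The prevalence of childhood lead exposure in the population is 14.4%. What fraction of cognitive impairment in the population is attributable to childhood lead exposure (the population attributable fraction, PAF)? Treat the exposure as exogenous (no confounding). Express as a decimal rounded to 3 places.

PAF ≈ 0.232

p₁ = 0.0244, p₀ = 0.00787.
Overall risk P(Y=1) = π·p₁ + (1−π)·p₀ = 0.144×0.0244 + 0.856×0.00787 = 0.01025.
Under exogeneity, PAF = [P(Y=1) − p₀] / P(Y=1).
PAF = (0.01025 − 0.00787) / 0.01025 ≈ 0.2322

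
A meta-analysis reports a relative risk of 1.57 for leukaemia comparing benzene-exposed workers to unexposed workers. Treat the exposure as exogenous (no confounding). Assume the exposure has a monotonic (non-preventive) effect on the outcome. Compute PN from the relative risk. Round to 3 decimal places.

PN ≈ 0.363

Under exogeneity and monotonicity, PN = (RR − 1) / RR = 1 − 1/RR.
PN = (1.57 − 1) / 1.57 = 0.57 / 1.57 ≈ 0.3631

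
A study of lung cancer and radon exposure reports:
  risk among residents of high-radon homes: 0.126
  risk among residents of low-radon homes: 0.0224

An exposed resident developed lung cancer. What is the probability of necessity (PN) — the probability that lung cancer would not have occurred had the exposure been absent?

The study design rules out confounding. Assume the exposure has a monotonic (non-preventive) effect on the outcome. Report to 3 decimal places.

Let p₁ = 0.126, p₀ = 0.0224.
Under exogeneity and monotonicity, PN = (p₁ − p₀) / p₁.
PN = (0.126 − 0.0224) / 0.126 = 0.1036 / 0.126 ≈ 0.8222

PN ≈ 0.822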